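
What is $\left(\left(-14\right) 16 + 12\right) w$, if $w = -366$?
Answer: $77592$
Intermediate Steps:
$\left(\left(-14\right) 16 + 12\right) w = \left(\left(-14\right) 16 + 12\right) \left(-366\right) = \left(-224 + 12\right) \left(-366\right) = \left(-212\right) \left(-366\right) = 77592$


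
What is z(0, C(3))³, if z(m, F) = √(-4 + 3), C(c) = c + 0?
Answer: -I ≈ -1.0*I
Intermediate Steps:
C(c) = c
z(m, F) = I (z(m, F) = √(-1) = I)
z(0, C(3))³ = I³ = -I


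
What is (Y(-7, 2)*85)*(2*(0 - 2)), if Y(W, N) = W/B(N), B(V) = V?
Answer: 1190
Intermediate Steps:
Y(W, N) = W/N
(Y(-7, 2)*85)*(2*(0 - 2)) = (-7/2*85)*(2*(0 - 2)) = (-7*½*85)*(2*(-2)) = -7/2*85*(-4) = -595/2*(-4) = 1190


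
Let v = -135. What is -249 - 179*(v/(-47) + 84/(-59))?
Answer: -1409520/2773 ≈ -508.30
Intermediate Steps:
-249 - 179*(v/(-47) + 84/(-59)) = -249 - 179*(-135/(-47) + 84/(-59)) = -249 - 179*(-135*(-1/47) + 84*(-1/59)) = -249 - 179*(135/47 - 84/59) = -249 - 179*4017/2773 = -249 - 719043/2773 = -1409520/2773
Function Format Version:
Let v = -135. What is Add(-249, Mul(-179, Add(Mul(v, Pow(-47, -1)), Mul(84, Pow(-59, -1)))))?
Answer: Rational(-1409520, 2773) ≈ -508.30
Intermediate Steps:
Add(-249, Mul(-179, Add(Mul(v, Pow(-47, -1)), Mul(84, Pow(-59, -1))))) = Add(-249, Mul(-179, Add(Mul(-135, Pow(-47, -1)), Mul(84, Pow(-59, -1))))) = Add(-249, Mul(-179, Add(Mul(-135, Rational(-1, 47)), Mul(84, Rational(-1, 59))))) = Add(-249, Mul(-179, Add(Rational(135, 47), Rational(-84, 59)))) = Add(-249, Mul(-179, Rational(4017, 2773))) = Add(-249, Rational(-719043, 2773)) = Rational(-1409520, 2773)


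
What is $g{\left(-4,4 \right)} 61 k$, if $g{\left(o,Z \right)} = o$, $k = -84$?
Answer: $20496$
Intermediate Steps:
$g{\left(-4,4 \right)} 61 k = \left(-4\right) 61 \left(-84\right) = \left(-244\right) \left(-84\right) = 20496$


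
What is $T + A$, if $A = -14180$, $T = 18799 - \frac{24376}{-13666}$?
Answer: $\frac{31573815}{6833} \approx 4620.8$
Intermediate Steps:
$T = \frac{128465755}{6833}$ ($T = 18799 - - \frac{12188}{6833} = 18799 + \frac{12188}{6833} = \frac{128465755}{6833} \approx 18801.0$)
$T + A = \frac{128465755}{6833} - 14180 = \frac{31573815}{6833}$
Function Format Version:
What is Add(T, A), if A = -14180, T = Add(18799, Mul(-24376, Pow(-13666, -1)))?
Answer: Rational(31573815, 6833) ≈ 4620.8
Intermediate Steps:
T = Rational(128465755, 6833) (T = Add(18799, Mul(-24376, Rational(-1, 13666))) = Add(18799, Rational(12188, 6833)) = Rational(128465755, 6833) ≈ 18801.)
Add(T, A) = Add(Rational(128465755, 6833), -14180) = Rational(31573815, 6833)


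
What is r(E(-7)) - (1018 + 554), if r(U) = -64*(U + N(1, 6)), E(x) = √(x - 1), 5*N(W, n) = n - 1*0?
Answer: -8244/5 - 128*I*√2 ≈ -1648.8 - 181.02*I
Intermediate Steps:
N(W, n) = n/5 (N(W, n) = (n - 1*0)/5 = (n + 0)/5 = n/5)
E(x) = √(-1 + x)
r(U) = -384/5 - 64*U (r(U) = -64*(U + (⅕)*6) = -64*(U + 6/5) = -64*(6/5 + U) = -384/5 - 64*U)
r(E(-7)) - (1018 + 554) = (-384/5 - 64*√(-1 - 7)) - (1018 + 554) = (-384/5 - 128*I*√2) - 1*1572 = (-384/5 - 128*I*√2) - 1572 = -8244/5 - 128*I*√2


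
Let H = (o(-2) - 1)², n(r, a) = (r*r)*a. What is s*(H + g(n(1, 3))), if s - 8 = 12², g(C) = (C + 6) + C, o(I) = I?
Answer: 3192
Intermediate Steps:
n(r, a) = a*r² (n(r, a) = r²*a = a*r²)
g(C) = 6 + 2*C (g(C) = (6 + C) + C = 6 + 2*C)
H = 9 (H = (-2 - 1)² = (-3)² = 9)
s = 152 (s = 8 + 12² = 8 + 144 = 152)
s*(H + g(n(1, 3))) = 152*(9 + (6 + 2*(3*1²))) = 152*(9 + (6 + 2*(3*1))) = 152*(9 + (6 + 2*3)) = 152*(9 + (6 + 6)) = 152*(9 + 12) = 152*21 = 3192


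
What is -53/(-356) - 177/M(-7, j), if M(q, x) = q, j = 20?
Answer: 63383/2492 ≈ 25.435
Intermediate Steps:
-53/(-356) - 177/M(-7, j) = -53/(-356) - 177/(-7) = -53*(-1/356) - 177*(-1/7) = 53/356 + 177/7 = 63383/2492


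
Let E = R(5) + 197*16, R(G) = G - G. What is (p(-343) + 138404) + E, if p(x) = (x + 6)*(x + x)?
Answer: 372738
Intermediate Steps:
p(x) = 2*x*(6 + x) (p(x) = (6 + x)*(2*x) = 2*x*(6 + x))
R(G) = 0
E = 3152 (E = 0 + 197*16 = 0 + 3152 = 3152)
(p(-343) + 138404) + E = (2*(-343)*(6 - 343) + 138404) + 3152 = (2*(-343)*(-337) + 138404) + 3152 = (231182 + 138404) + 3152 = 369586 + 3152 = 372738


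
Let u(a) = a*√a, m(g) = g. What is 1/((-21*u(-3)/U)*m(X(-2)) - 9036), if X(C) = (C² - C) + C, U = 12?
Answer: -1004/9072291 - 7*I*√3/27216873 ≈ -0.00011067 - 4.4547e-7*I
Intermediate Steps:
X(C) = C²
u(a) = a^(3/2)
1/((-21*u(-3)/U)*m(X(-2)) - 9036) = 1/(-21*(-3)^(3/2)/12*(-2)² - 9036) = 1/(-21*(-3*I*√3)/12*4 - 9036) = 1/(-(-21)*I*√3/4*4 - 9036) = 1/((21*I*√3/4)*4 - 9036) = 1/(21*I*√3 - 9036) = 1/(-9036 + 21*I*√3)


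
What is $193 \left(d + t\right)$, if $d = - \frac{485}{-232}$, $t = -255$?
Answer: $- \frac{11324275}{232} \approx -48812.0$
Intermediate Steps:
$d = \frac{485}{232}$ ($d = \left(-485\right) \left(- \frac{1}{232}\right) = \frac{485}{232} \approx 2.0905$)
$193 \left(d + t\right) = 193 \left(\frac{485}{232} - 255\right) = 193 \left(- \frac{58675}{232}\right) = - \frac{11324275}{232}$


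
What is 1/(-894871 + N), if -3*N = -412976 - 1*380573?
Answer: -3/1891064 ≈ -1.5864e-6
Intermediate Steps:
N = 793549/3 (N = -(-412976 - 1*380573)/3 = -(-412976 - 380573)/3 = -⅓*(-793549) = 793549/3 ≈ 2.6452e+5)
1/(-894871 + N) = 1/(-894871 + 793549/3) = 1/(-1891064/3) = -3/1891064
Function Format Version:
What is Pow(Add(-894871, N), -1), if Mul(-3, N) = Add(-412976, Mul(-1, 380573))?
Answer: Rational(-3, 1891064) ≈ -1.5864e-6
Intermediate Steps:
N = Rational(793549, 3) (N = Mul(Rational(-1, 3), Add(-412976, Mul(-1, 380573))) = Mul(Rational(-1, 3), Add(-412976, -380573)) = Mul(Rational(-1, 3), -793549) = Rational(793549, 3) ≈ 2.6452e+5)
Pow(Add(-894871, N), -1) = Pow(Add(-894871, Rational(793549, 3)), -1) = Pow(Rational(-1891064, 3), -1) = Rational(-3, 1891064)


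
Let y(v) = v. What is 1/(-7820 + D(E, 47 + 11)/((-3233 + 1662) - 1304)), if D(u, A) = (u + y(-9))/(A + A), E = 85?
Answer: -83375/651992519 ≈ -0.00012788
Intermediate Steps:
D(u, A) = (-9 + u)/(2*A) (D(u, A) = (u - 9)/(A + A) = (-9 + u)/((2*A)) = (-9 + u)*(1/(2*A)) = (-9 + u)/(2*A))
1/(-7820 + D(E, 47 + 11)/((-3233 + 1662) - 1304)) = 1/(-7820 + ((-9 + 85)/(2*(47 + 11)))/((-3233 + 1662) - 1304)) = 1/(-7820 + ((1/2)*76/58)/(-1571 - 1304)) = 1/(-7820 + ((1/2)*(1/58)*76)/(-2875)) = 1/(-7820 + (19/29)*(-1/2875)) = 1/(-7820 - 19/83375) = 1/(-651992519/83375) = -83375/651992519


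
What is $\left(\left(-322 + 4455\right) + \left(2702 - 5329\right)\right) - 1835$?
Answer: $-329$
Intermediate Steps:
$\left(\left(-322 + 4455\right) + \left(2702 - 5329\right)\right) - 1835 = \left(4133 + \left(2702 - 5329\right)\right) - 1835 = \left(4133 - 2627\right) - 1835 = 1506 - 1835 = -329$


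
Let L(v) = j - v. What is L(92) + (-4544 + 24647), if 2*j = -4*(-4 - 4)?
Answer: 20027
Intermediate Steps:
j = 16 (j = (-4*(-4 - 4))/2 = (-4*(-8))/2 = (½)*32 = 16)
L(v) = 16 - v
L(92) + (-4544 + 24647) = (16 - 1*92) + (-4544 + 24647) = (16 - 92) + 20103 = -76 + 20103 = 20027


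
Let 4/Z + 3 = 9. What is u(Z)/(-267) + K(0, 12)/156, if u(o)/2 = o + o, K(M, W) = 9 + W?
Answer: 5191/41652 ≈ 0.12463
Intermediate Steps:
Z = ⅔ (Z = 4/(-3 + 9) = 4/6 = 4*(⅙) = ⅔ ≈ 0.66667)
u(o) = 4*o (u(o) = 2*(o + o) = 2*(2*o) = 4*o)
u(Z)/(-267) + K(0, 12)/156 = (4*(⅔))/(-267) + (9 + 12)/156 = (8/3)*(-1/267) + 21*(1/156) = -8/801 + 7/52 = 5191/41652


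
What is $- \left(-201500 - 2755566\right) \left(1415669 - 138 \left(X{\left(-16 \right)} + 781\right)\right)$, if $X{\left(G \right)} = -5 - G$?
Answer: $3863031181618$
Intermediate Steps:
$- \left(-201500 - 2755566\right) \left(1415669 - 138 \left(X{\left(-16 \right)} + 781\right)\right) = - \left(-201500 - 2755566\right) \left(1415669 - 138 \left(\left(-5 - -16\right) + 781\right)\right) = - \left(-2957066\right) \left(1415669 - 138 \left(\left(-5 + 16\right) + 781\right)\right) = - \left(-2957066\right) \left(1415669 - 138 \left(11 + 781\right)\right) = - \left(-2957066\right) \left(1415669 - 109296\right) = - \left(-2957066\right) 1306373 = \left(-1\right) \left(-3863031181618\right) = 3863031181618$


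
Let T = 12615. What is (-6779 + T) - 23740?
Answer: -17904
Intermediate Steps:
(-6779 + T) - 23740 = (-6779 + 12615) - 23740 = 5836 - 23740 = -17904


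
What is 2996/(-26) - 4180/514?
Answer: -412156/3341 ≈ -123.36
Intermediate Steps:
2996/(-26) - 4180/514 = 2996*(-1/26) - 4180*1/514 = -1498/13 - 2090/257 = -412156/3341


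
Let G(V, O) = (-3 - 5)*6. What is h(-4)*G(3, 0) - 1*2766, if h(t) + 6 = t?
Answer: -2286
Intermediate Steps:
h(t) = -6 + t
G(V, O) = -48 (G(V, O) = -8*6 = -48)
h(-4)*G(3, 0) - 1*2766 = (-6 - 4)*(-48) - 1*2766 = -10*(-48) - 2766 = 480 - 2766 = -2286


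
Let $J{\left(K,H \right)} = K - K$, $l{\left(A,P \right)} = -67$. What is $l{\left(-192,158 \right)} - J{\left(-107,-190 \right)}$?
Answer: $-67$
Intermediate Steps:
$J{\left(K,H \right)} = 0$
$l{\left(-192,158 \right)} - J{\left(-107,-190 \right)} = -67 - 0 = -67 + 0 = -67$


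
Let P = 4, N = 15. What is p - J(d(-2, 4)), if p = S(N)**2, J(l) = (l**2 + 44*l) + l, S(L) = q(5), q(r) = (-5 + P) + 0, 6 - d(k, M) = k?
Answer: -423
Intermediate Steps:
d(k, M) = 6 - k
q(r) = -1 (q(r) = (-5 + 4) + 0 = -1 + 0 = -1)
S(L) = -1
J(l) = l**2 + 45*l
p = 1 (p = (-1)**2 = 1)
p - J(d(-2, 4)) = 1 - (6 - 1*(-2))*(45 + (6 - 1*(-2))) = 1 - (6 + 2)*(45 + (6 + 2)) = 1 - 8*(45 + 8) = 1 - 8*53 = 1 - 1*424 = 1 - 424 = -423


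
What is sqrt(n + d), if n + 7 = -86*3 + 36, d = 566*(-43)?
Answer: I*sqrt(24567) ≈ 156.74*I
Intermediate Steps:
d = -24338
n = -229 (n = -7 + (-86*3 + 36) = -7 + (-258 + 36) = -7 - 222 = -229)
sqrt(n + d) = sqrt(-229 - 24338) = sqrt(-24567) = I*sqrt(24567)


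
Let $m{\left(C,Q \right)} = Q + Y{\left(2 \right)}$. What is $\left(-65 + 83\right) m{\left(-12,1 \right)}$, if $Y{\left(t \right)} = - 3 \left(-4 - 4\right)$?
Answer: $450$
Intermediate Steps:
$Y{\left(t \right)} = 24$ ($Y{\left(t \right)} = \left(-3\right) \left(-8\right) = 24$)
$m{\left(C,Q \right)} = 24 + Q$ ($m{\left(C,Q \right)} = Q + 24 = 24 + Q$)
$\left(-65 + 83\right) m{\left(-12,1 \right)} = \left(-65 + 83\right) \left(24 + 1\right) = 18 \cdot 25 = 450$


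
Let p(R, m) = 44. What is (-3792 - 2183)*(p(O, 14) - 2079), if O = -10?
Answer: 12159125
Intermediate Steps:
(-3792 - 2183)*(p(O, 14) - 2079) = (-3792 - 2183)*(44 - 2079) = -5975*(-2035) = 12159125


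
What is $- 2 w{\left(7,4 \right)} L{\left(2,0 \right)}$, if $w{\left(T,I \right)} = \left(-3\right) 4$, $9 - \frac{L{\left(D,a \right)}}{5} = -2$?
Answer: $1320$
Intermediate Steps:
$L{\left(D,a \right)} = 55$ ($L{\left(D,a \right)} = 45 - -10 = 45 + 10 = 55$)
$w{\left(T,I \right)} = -12$
$- 2 w{\left(7,4 \right)} L{\left(2,0 \right)} = \left(-2\right) \left(-12\right) 55 = 24 \cdot 55 = 1320$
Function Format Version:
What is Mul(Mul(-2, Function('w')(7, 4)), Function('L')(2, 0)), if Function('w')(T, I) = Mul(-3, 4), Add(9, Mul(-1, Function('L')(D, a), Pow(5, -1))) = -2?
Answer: 1320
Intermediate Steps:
Function('L')(D, a) = 55 (Function('L')(D, a) = Add(45, Mul(-5, -2)) = Add(45, 10) = 55)
Function('w')(T, I) = -12
Mul(Mul(-2, Function('w')(7, 4)), Function('L')(2, 0)) = Mul(Mul(-2, -12), 55) = Mul(24, 55) = 1320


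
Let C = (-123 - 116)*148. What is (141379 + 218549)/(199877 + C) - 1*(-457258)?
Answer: 25073862406/54835 ≈ 4.5726e+5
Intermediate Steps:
C = -35372 (C = -239*148 = -35372)
(141379 + 218549)/(199877 + C) - 1*(-457258) = (141379 + 218549)/(199877 - 35372) - 1*(-457258) = 359928/164505 + 457258 = 359928*(1/164505) + 457258 = 119976/54835 + 457258 = 25073862406/54835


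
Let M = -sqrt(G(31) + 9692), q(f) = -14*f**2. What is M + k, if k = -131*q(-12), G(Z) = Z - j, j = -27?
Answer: 264096 - 5*sqrt(390) ≈ 2.6400e+5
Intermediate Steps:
G(Z) = 27 + Z (G(Z) = Z - 1*(-27) = Z + 27 = 27 + Z)
k = 264096 (k = -(-1834)*(-12)**2 = -(-1834)*144 = -131*(-2016) = 264096)
M = -5*sqrt(390) (M = -sqrt((27 + 31) + 9692) = -sqrt(58 + 9692) = -sqrt(9750) = -5*sqrt(390) ≈ -98.742)
M + k = -5*sqrt(390) + 264096 = 264096 - 5*sqrt(390)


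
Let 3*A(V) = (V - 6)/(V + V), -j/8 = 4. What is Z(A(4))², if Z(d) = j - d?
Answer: 146689/144 ≈ 1018.7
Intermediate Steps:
j = -32 (j = -8*4 = -32)
A(V) = (-6 + V)/(6*V) (A(V) = ((V - 6)/(V + V))/3 = ((-6 + V)/((2*V)))/3 = ((-6 + V)*(1/(2*V)))/3 = ((-6 + V)/(2*V))/3 = (-6 + V)/(6*V))
Z(d) = -32 - d
Z(A(4))² = (-32 - (-6 + 4)/(6*4))² = (-32 - (-2)/(6*4))² = (-32 - 1*(-1/12))² = (-32 + 1/12)² = (-383/12)² = 146689/144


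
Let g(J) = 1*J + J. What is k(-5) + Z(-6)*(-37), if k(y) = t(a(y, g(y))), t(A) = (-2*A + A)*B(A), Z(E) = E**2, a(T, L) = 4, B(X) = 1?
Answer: -1336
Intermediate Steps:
g(J) = 2*J (g(J) = J + J = 2*J)
t(A) = -A (t(A) = (-2*A + A)*1 = -A*1 = -A)
k(y) = -4 (k(y) = -1*4 = -4)
k(-5) + Z(-6)*(-37) = -4 + (-6)**2*(-37) = -4 + 36*(-37) = -4 - 1332 = -1336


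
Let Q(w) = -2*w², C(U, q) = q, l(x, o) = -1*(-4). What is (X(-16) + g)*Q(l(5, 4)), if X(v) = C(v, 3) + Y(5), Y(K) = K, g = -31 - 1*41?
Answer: 2048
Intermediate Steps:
l(x, o) = 4
g = -72 (g = -31 - 41 = -72)
X(v) = 8 (X(v) = 3 + 5 = 8)
(X(-16) + g)*Q(l(5, 4)) = (8 - 72)*(-2*4²) = -(-128)*16 = -64*(-32) = 2048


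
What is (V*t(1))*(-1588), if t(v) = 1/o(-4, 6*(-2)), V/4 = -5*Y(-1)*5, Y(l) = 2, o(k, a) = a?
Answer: -79400/3 ≈ -26467.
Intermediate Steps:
V = -200 (V = 4*(-5*2*5) = 4*(-10*5) = 4*(-50) = -200)
t(v) = -1/12 (t(v) = 1/(6*(-2)) = 1/(-12) = -1/12)
(V*t(1))*(-1588) = -200*(-1/12)*(-1588) = (50/3)*(-1588) = -79400/3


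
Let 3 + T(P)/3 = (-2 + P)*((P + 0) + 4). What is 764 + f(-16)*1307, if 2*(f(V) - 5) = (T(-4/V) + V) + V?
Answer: -1090423/32 ≈ -34076.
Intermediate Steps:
T(P) = -9 + 3*(-2 + P)*(4 + P) (T(P) = -9 + 3*((-2 + P)*((P + 0) + 4)) = -9 + 3*((-2 + P)*(P + 4)) = -9 + 3*((-2 + P)*(4 + P)) = -9 + 3*(-2 + P)*(4 + P))
f(V) = -23/2 + V - 12/V + 24/V² (f(V) = 5 + (((-33 + 3*(-4/V)² + 6*(-4/V)) + V) + V)/2 = 5 + (((-33 + 3*(16/V²) - 24/V) + V) + V)/2 = 5 + (((-33 + 48/V² - 24/V) + V) + V)/2 = 5 + (((-33 - 24/V + 48/V²) + V) + V)/2 = 5 + ((-33 + V - 24/V + 48/V²) + V)/2 = 5 + (-33 - 24/V + 2*V + 48/V²)/2 = 5 + (-33/2 + V - 12/V + 24/V²) = -23/2 + V - 12/V + 24/V²)
764 + f(-16)*1307 = 764 + (-23/2 - 16 - 12/(-16) + 24/(-16)²)*1307 = 764 + (-23/2 - 16 - 12*(-1/16) + 24*(1/256))*1307 = 764 + (-23/2 - 16 + ¾ + 3/32)*1307 = 764 - 853/32*1307 = 764 - 1114871/32 = -1090423/32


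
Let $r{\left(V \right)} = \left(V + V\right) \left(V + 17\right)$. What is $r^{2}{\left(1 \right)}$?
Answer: $1296$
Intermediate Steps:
$r{\left(V \right)} = 2 V \left(17 + V\right)$
$r^{2}{\left(1 \right)} = \left(2 \cdot 1 \left(17 + 1\right)\right)^{2} = \left(2 \cdot 1 \cdot 18\right)^{2} = 36^{2} = 1296$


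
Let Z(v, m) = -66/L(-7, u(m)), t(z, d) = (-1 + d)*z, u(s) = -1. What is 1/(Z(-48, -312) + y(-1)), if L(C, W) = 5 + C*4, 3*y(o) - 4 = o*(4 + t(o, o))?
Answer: 69/152 ≈ 0.45395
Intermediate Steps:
t(z, d) = z*(-1 + d)
y(o) = 4/3 + o*(4 + o*(-1 + o))/3 (y(o) = 4/3 + (o*(4 + o*(-1 + o)))/3 = 4/3 + o*(4 + o*(-1 + o))/3)
L(C, W) = 5 + 4*C
Z(v, m) = 66/23 (Z(v, m) = -66/(5 + 4*(-7)) = -66/(5 - 28) = -66/(-23) = -66*(-1/23) = 66/23)
1/(Z(-48, -312) + y(-1)) = 1/(66/23 + (4/3 + (4/3)*(-1) + (1/3)*(-1)**2*(-1 - 1))) = 1/(66/23 + (4/3 - 4/3 + (1/3)*1*(-2))) = 1/(66/23 + (4/3 - 4/3 - 2/3)) = 1/(66/23 - 2/3) = 1/(152/69) = 69/152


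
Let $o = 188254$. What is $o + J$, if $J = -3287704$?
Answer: $-3099450$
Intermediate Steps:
$o + J = 188254 - 3287704 = -3099450$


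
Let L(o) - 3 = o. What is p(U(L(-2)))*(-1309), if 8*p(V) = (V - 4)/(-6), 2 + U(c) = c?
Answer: -6545/48 ≈ -136.35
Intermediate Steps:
L(o) = 3 + o
U(c) = -2 + c
p(V) = 1/12 - V/48 (p(V) = ((V - 4)/(-6))/8 = ((-4 + V)*(-⅙))/8 = (⅔ - V/6)/8 = 1/12 - V/48)
p(U(L(-2)))*(-1309) = (1/12 - (-2 + (3 - 2))/48)*(-1309) = (1/12 - (-2 + 1)/48)*(-1309) = (1/12 - 1/48*(-1))*(-1309) = (1/12 + 1/48)*(-1309) = (5/48)*(-1309) = -6545/48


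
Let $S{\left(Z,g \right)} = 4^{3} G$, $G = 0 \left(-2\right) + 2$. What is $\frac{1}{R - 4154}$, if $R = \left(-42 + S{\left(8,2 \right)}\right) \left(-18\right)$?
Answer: $- \frac{1}{5702} \approx -0.00017538$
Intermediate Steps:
$G = 2$ ($G = 0 + 2 = 2$)
$S{\left(Z,g \right)} = 128$ ($S{\left(Z,g \right)} = 4^{3} \cdot 2 = 64 \cdot 2 = 128$)
$R = -1548$ ($R = \left(-42 + 128\right) \left(-18\right) = 86 \left(-18\right) = -1548$)
$\frac{1}{R - 4154} = \frac{1}{-1548 - 4154} = \frac{1}{-5702} = - \frac{1}{5702}$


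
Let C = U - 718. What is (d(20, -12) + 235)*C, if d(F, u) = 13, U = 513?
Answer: -50840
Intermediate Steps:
C = -205 (C = 513 - 718 = -205)
(d(20, -12) + 235)*C = (13 + 235)*(-205) = 248*(-205) = -50840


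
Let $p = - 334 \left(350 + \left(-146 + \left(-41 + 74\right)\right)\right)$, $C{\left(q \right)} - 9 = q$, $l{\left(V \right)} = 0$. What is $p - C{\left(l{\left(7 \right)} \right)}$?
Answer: $-79167$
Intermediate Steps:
$C{\left(q \right)} = 9 + q$
$p = -79158$ ($p = - 334 \left(350 + \left(-146 + 33\right)\right) = - 334 \left(350 - 113\right) = \left(-334\right) 237 = -79158$)
$p - C{\left(l{\left(7 \right)} \right)} = -79158 - \left(9 + 0\right) = -79158 - 9 = -79167$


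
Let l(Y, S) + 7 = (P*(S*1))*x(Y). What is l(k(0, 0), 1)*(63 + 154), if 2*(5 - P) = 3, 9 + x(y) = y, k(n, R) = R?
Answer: -16709/2 ≈ -8354.5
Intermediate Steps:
x(y) = -9 + y
P = 7/2 (P = 5 - ½*3 = 5 - 3/2 = 7/2 ≈ 3.5000)
l(Y, S) = -7 + 7*S*(-9 + Y)/2 (l(Y, S) = -7 + (7*(S*1)/2)*(-9 + Y) = -7 + (7*S/2)*(-9 + Y) = -7 + 7*S*(-9 + Y)/2)
l(k(0, 0), 1)*(63 + 154) = (-7 + (7/2)*1*(-9 + 0))*(63 + 154) = (-7 + (7/2)*1*(-9))*217 = (-7 - 63/2)*217 = -77/2*217 = -16709/2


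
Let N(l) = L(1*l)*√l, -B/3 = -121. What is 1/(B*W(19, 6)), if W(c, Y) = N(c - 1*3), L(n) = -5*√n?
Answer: -1/29040 ≈ -3.4435e-5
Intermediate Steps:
B = 363 (B = -3*(-121) = 363)
N(l) = -5*l (N(l) = (-5*√l)*√l = -5*l)
W(c, Y) = 15 - 5*c (W(c, Y) = -5*(c - 1*3) = -5*(c - 3) = -5*(-3 + c) = 15 - 5*c)
1/(B*W(19, 6)) = 1/(363*(15 - 5*19)) = 1/(363*(15 - 95)) = 1/(363*(-80)) = 1/(-29040) = -1/29040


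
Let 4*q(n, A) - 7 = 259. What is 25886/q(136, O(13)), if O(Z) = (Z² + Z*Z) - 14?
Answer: 7396/19 ≈ 389.26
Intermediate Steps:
O(Z) = -14 + 2*Z² (O(Z) = (Z² + Z²) - 14 = 2*Z² - 14 = -14 + 2*Z²)
q(n, A) = 133/2 (q(n, A) = 7/4 + (¼)*259 = 7/4 + 259/4 = 133/2)
25886/q(136, O(13)) = 25886/(133/2) = 25886*(2/133) = 7396/19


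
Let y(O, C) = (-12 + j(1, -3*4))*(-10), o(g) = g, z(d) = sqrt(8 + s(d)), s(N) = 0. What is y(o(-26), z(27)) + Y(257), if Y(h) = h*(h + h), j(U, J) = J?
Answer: 132338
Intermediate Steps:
z(d) = 2*sqrt(2) (z(d) = sqrt(8 + 0) = sqrt(8) = 2*sqrt(2))
Y(h) = 2*h**2 (Y(h) = h*(2*h) = 2*h**2)
y(O, C) = 240 (y(O, C) = (-12 - 3*4)*(-10) = (-12 - 12)*(-10) = -24*(-10) = 240)
y(o(-26), z(27)) + Y(257) = 240 + 2*257**2 = 240 + 2*66049 = 240 + 132098 = 132338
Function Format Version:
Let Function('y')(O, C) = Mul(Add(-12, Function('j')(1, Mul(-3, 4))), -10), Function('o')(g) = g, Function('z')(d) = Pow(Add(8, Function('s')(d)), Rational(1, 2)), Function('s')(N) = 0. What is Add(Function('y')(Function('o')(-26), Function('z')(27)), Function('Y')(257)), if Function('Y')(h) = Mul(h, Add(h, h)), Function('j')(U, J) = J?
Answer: 132338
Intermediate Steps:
Function('z')(d) = Mul(2, Pow(2, Rational(1, 2))) (Function('z')(d) = Pow(Add(8, 0), Rational(1, 2)) = Pow(8, Rational(1, 2)) = Mul(2, Pow(2, Rational(1, 2))))
Function('Y')(h) = Mul(2, Pow(h, 2)) (Function('Y')(h) = Mul(h, Mul(2, h)) = Mul(2, Pow(h, 2)))
Function('y')(O, C) = 240 (Function('y')(O, C) = Mul(Add(-12, Mul(-3, 4)), -10) = Mul(Add(-12, -12), -10) = Mul(-24, -10) = 240)
Add(Function('y')(Function('o')(-26), Function('z')(27)), Function('Y')(257)) = Add(240, Mul(2, Pow(257, 2))) = Add(240, Mul(2, 66049)) = Add(240, 132098) = 132338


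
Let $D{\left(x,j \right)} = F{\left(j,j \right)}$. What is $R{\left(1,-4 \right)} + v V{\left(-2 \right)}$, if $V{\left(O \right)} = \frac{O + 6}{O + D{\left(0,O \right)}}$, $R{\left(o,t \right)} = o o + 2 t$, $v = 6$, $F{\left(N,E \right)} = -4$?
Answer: $-11$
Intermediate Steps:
$D{\left(x,j \right)} = -4$
$R{\left(o,t \right)} = o^{2} + 2 t$
$V{\left(O \right)} = \frac{6 + O}{-4 + O}$ ($V{\left(O \right)} = \frac{O + 6}{O - 4} = \frac{6 + O}{-4 + O}$)
$R{\left(1,-4 \right)} + v V{\left(-2 \right)} = \left(1^{2} + 2 \left(-4\right)\right) + 6 \frac{6 - 2}{-4 - 2} = \left(1 - 8\right) + 6 \frac{1}{-6} \cdot 4 = -7 + 6 \left(\left(- \frac{1}{6}\right) 4\right) = -7 + 6 \left(- \frac{2}{3}\right) = -7 - 4 = -11$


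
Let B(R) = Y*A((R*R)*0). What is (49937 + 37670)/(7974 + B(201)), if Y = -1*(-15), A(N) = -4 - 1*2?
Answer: 87607/7884 ≈ 11.112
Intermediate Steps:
A(N) = -6 (A(N) = -4 - 2 = -6)
Y = 15
B(R) = -90 (B(R) = 15*(-6) = -90)
(49937 + 37670)/(7974 + B(201)) = (49937 + 37670)/(7974 - 90) = 87607/7884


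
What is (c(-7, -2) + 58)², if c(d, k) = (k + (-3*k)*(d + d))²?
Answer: 55562116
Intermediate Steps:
c(d, k) = (k - 6*d*k)² (c(d, k) = (k + (-3*k)*(2*d))² = (k - 6*d*k)²)
(c(-7, -2) + 58)² = ((-2)²*(-1 + 6*(-7))² + 58)² = (4*(-1 - 42)² + 58)² = (4*(-43)² + 58)² = (4*1849 + 58)² = (7396 + 58)² = 7454² = 55562116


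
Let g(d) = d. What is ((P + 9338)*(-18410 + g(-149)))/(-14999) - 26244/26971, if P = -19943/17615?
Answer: 82318775192929463/7125937380835 ≈ 11552.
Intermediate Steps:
P = -19943/17615 (P = -19943*1/17615 = -19943/17615 ≈ -1.1322)
((P + 9338)*(-18410 + g(-149)))/(-14999) - 26244/26971 = ((-19943/17615 + 9338)*(-18410 - 149))/(-14999) - 26244/26971 = ((164468927/17615)*(-18559))*(-1/14999) - 26244*1/26971 = -3052378816193/17615*(-1/14999) - 26244/26971 = 3052378816193/264207385 - 26244/26971 = 82318775192929463/7125937380835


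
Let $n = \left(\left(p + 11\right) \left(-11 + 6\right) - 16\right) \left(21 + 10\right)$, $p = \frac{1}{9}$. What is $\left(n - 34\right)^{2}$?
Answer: $\frac{410872900}{81} \approx 5.0725 \cdot 10^{6}$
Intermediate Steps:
$p = \frac{1}{9} \approx 0.11111$
$n = - \frac{19964}{9}$ ($n = \left(\left(\frac{1}{9} + 11\right) \left(-11 + 6\right) - 16\right) \left(21 + 10\right) = \left(\frac{100}{9} \left(-5\right) - 16\right) 31 = \left(- \frac{500}{9} - 16\right) 31 = \left(- \frac{644}{9}\right) 31 = - \frac{19964}{9} \approx -2218.2$)
$\left(n - 34\right)^{2} = \left(- \frac{19964}{9} - 34\right)^{2} = \left(- \frac{20270}{9}\right)^{2} = \frac{410872900}{81}$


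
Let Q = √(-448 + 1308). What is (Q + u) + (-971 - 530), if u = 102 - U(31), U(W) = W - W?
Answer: -1399 + 2*√215 ≈ -1369.7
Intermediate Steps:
U(W) = 0
u = 102 (u = 102 - 1*0 = 102 + 0 = 102)
Q = 2*√215 (Q = √860 = 2*√215 ≈ 29.326)
(Q + u) + (-971 - 530) = (2*√215 + 102) + (-971 - 530) = (102 + 2*√215) - 1501 = -1399 + 2*√215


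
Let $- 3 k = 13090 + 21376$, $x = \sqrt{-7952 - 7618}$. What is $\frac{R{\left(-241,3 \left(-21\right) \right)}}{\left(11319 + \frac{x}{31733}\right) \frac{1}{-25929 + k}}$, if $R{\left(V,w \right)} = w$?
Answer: $\frac{2985417437545630087}{14334939813076611} - \frac{24934871143 i \sqrt{1730}}{14334939813076611} \approx 208.26 - 7.2349 \cdot 10^{-5} i$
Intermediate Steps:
$x = 3 i \sqrt{1730}$ ($x = \sqrt{-15570} = 3 i \sqrt{1730} \approx 124.78 i$)
$k = - \frac{34466}{3}$ ($k = - \frac{13090 + 21376}{3} = \left(- \frac{1}{3}\right) 34466 = - \frac{34466}{3} \approx -11489.0$)
$\frac{R{\left(-241,3 \left(-21\right) \right)}}{\left(11319 + \frac{x}{31733}\right) \frac{1}{-25929 + k}} = \frac{3 \left(-21\right)}{\left(11319 + \frac{3 i \sqrt{1730}}{31733}\right) \frac{1}{-25929 - \frac{34466}{3}}} = - \frac{63}{\left(11319 + 3 i \sqrt{1730} \cdot \frac{1}{31733}\right) \frac{1}{- \frac{112253}{3}}} = - \frac{63}{\left(11319 + \frac{3 i \sqrt{1730}}{31733}\right) \left(- \frac{3}{112253}\right)} = - \frac{63}{- \frac{33957}{112253} - \frac{9 i \sqrt{1730}}{3562124449}}$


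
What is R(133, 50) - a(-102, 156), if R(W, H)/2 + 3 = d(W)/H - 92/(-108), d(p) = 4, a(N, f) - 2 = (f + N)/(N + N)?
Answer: -134753/22950 ≈ -5.8716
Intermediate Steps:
a(N, f) = 2 + (N + f)/(2*N) (a(N, f) = 2 + (f + N)/(N + N) = 2 + (N + f)/((2*N)) = 2 + (N + f)*(1/(2*N)) = 2 + (N + f)/(2*N))
R(W, H) = -116/27 + 8/H (R(W, H) = -6 + 2*(4/H - 92/(-108)) = -6 + 2*(4/H - 92*(-1/108)) = -6 + 2*(4/H + 23/27) = -6 + 2*(23/27 + 4/H) = -6 + (46/27 + 8/H) = -116/27 + 8/H)
R(133, 50) - a(-102, 156) = (-116/27 + 8/50) - (156 + 5*(-102))/(2*(-102)) = (-116/27 + 8*(1/50)) - (-1)*(156 - 510)/(2*102) = (-116/27 + 4/25) - (-1)*(-354)/(2*102) = -2792/675 - 1*59/34 = -2792/675 - 59/34 = -134753/22950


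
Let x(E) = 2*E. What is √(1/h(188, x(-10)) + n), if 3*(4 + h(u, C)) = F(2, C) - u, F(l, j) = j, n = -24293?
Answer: I*√293945465/110 ≈ 155.86*I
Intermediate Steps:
h(u, C) = -4 - u/3 + C/3 (h(u, C) = -4 + (C - u)/3 = -4 + (-u/3 + C/3) = -4 - u/3 + C/3)
√(1/h(188, x(-10)) + n) = √(1/(-4 - ⅓*188 + (2*(-10))/3) - 24293) = √(1/(-4 - 188/3 + (⅓)*(-20)) - 24293) = √(1/(-4 - 188/3 - 20/3) - 24293) = √(1/(-220/3) - 24293) = √(-3/220 - 24293) = √(-5344463/220) = I*√293945465/110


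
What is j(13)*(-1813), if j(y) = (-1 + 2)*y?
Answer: -23569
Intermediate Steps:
j(y) = y (j(y) = 1*y = y)
j(13)*(-1813) = 13*(-1813) = -23569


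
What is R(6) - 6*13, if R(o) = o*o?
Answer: -42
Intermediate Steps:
R(o) = o²
R(6) - 6*13 = 6² - 6*13 = 36 - 78 = -42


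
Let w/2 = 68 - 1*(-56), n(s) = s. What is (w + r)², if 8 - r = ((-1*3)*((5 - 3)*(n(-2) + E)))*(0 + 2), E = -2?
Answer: 43264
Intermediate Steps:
w = 248 (w = 2*(68 - 1*(-56)) = 2*(68 + 56) = 2*124 = 248)
r = -40 (r = 8 - (-1*3)*((5 - 3)*(-2 - 2))*(0 + 2) = 8 - (-6*(-4))*2 = 8 - (-3*(-8))*2 = 8 - 24*2 = 8 - 1*48 = 8 - 48 = -40)
(w + r)² = (248 - 40)² = 208² = 43264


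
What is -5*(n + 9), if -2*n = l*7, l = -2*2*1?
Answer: -115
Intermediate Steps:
l = -4 (l = -4*1 = -4)
n = 14 (n = -(-2)*7 = -½*(-28) = 14)
-5*(n + 9) = -5*(14 + 9) = -5*23 = -115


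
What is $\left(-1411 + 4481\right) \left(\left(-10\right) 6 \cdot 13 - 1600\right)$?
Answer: $-7306600$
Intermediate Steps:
$\left(-1411 + 4481\right) \left(\left(-10\right) 6 \cdot 13 - 1600\right) = 3070 \left(\left(-60\right) 13 - 1600\right) = 3070 \left(-780 - 1600\right) = 3070 \left(-2380\right) = -7306600$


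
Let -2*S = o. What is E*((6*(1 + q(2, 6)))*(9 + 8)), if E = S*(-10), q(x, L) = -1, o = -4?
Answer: 0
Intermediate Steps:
S = 2 (S = -½*(-4) = 2)
E = -20 (E = 2*(-10) = -20)
E*((6*(1 + q(2, 6)))*(9 + 8)) = -20*6*(1 - 1)*(9 + 8) = -20*6*0*17 = -0*17 = -20*0 = 0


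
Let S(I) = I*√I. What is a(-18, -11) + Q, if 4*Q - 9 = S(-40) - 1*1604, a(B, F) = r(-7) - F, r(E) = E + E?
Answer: -1607/4 - 20*I*√10 ≈ -401.75 - 63.246*I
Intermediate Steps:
r(E) = 2*E
S(I) = I^(3/2)
a(B, F) = -14 - F (a(B, F) = 2*(-7) - F = -14 - F)
Q = -1595/4 - 20*I*√10 (Q = 9/4 + ((-40)^(3/2) - 1*1604)/4 = 9/4 + (-80*I*√10 - 1604)/4 = 9/4 + (-1604 - 80*I*√10)/4 = 9/4 + (-401 - 20*I*√10) = -1595/4 - 20*I*√10 ≈ -398.75 - 63.246*I)
a(-18, -11) + Q = (-14 - 1*(-11)) + (-1595/4 - 20*I*√10) = (-14 + 11) + (-1595/4 - 20*I*√10) = -3 + (-1595/4 - 20*I*√10) = -1607/4 - 20*I*√10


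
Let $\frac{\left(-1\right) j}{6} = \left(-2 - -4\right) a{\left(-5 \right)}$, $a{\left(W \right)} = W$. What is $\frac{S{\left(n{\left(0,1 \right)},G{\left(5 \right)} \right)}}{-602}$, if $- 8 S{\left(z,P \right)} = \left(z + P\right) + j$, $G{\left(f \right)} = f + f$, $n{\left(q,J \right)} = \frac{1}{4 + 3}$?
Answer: $\frac{491}{33712} \approx 0.014565$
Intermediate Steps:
$n{\left(q,J \right)} = \frac{1}{7}$
$G{\left(f \right)} = 2 f$
$j = 60$ ($j = - 6 \left(-2 - -4\right) \left(-5\right) = - 6 \left(-2 + 4\right) \left(-5\right) = - 6 \cdot 2 \left(-5\right) = \left(-6\right) \left(-10\right) = 60$)
$S{\left(z,P \right)} = - \frac{15}{2} - \frac{P}{8} - \frac{z}{8}$ ($S{\left(z,P \right)} = - \frac{\left(z + P\right) + 60}{8} = - \frac{\left(P + z\right) + 60}{8} = - \frac{60 + P + z}{8} = - \frac{15}{2} - \frac{P}{8} - \frac{z}{8}$)
$\frac{S{\left(n{\left(0,1 \right)},G{\left(5 \right)} \right)}}{-602} = \frac{- \frac{15}{2} - \frac{2 \cdot 5}{8} - \frac{1}{56}}{-602} = \left(- \frac{15}{2} - \frac{5}{4} - \frac{1}{56}\right) \left(- \frac{1}{602}\right) = \left(- \frac{491}{56}\right) \left(- \frac{1}{602}\right) = \frac{491}{33712}$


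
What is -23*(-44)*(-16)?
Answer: -16192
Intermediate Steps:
-23*(-44)*(-16) = 1012*(-16) = -16192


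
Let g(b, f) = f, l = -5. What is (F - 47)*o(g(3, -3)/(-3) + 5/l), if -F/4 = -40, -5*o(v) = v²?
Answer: 0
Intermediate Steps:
o(v) = -v²/5
F = 160 (F = -4*(-40) = 160)
(F - 47)*o(g(3, -3)/(-3) + 5/l) = (160 - 47)*(-(-3/(-3) + 5/(-5))²/5) = 113*(-(-3*(-⅓) + 5*(-⅕))²/5) = 113*(-(1 - 1)²/5) = 113*(-⅕*0²) = 113*(-⅕*0) = 113*0 = 0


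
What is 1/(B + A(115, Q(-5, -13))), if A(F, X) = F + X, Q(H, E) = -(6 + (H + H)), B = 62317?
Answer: 1/62436 ≈ 1.6016e-5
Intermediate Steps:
Q(H, E) = -6 - 2*H (Q(H, E) = -(6 + 2*H) = -6 - 2*H)
1/(B + A(115, Q(-5, -13))) = 1/(62317 + (115 + (-6 - 2*(-5)))) = 1/(62317 + (115 + (-6 + 10))) = 1/(62317 + (115 + 4)) = 1/(62317 + 119) = 1/62436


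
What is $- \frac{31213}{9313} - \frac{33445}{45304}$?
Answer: $- \frac{1725547037}{421916152} \approx -4.0898$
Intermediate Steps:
$- \frac{31213}{9313} - \frac{33445}{45304} = - \frac{1725547037}{421916152}$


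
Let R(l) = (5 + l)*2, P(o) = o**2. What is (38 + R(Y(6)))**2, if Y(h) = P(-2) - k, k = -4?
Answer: 4096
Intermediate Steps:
Y(h) = 8 (Y(h) = (-2)**2 - 1*(-4) = 4 + 4 = 8)
R(l) = 10 + 2*l
(38 + R(Y(6)))**2 = (38 + (10 + 2*8))**2 = (38 + (10 + 16))**2 = (38 + 26)**2 = 64**2 = 4096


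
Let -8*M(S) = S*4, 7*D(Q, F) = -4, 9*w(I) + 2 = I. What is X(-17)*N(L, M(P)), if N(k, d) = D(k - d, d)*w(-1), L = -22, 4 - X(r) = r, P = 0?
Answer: 4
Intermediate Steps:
X(r) = 4 - r
w(I) = -2/9 + I/9
D(Q, F) = -4/7 (D(Q, F) = (⅐)*(-4) = -4/7)
M(S) = -S/2 (M(S) = -S*4/8 = -S/2)
N(k, d) = 4/21 (N(k, d) = -4*(-2/9 + (⅑)*(-1))/7 = -4*(-2/9 - ⅑)/7 = -4/7*(-⅓) = 4/21)
X(-17)*N(L, M(P)) = (4 - 1*(-17))*(4/21) = (4 + 17)*(4/21) = 21*(4/21) = 4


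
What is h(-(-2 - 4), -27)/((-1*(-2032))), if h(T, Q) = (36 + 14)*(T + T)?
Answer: 75/254 ≈ 0.29528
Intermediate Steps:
h(T, Q) = 100*T (h(T, Q) = 50*(2*T) = 100*T)
h(-(-2 - 4), -27)/((-1*(-2032))) = (100*(-(-2 - 4)))/((-1*(-2032))) = (100*(-1*(-6)))/2032 = (100*6)*(1/2032) = 600*(1/2032) = 75/254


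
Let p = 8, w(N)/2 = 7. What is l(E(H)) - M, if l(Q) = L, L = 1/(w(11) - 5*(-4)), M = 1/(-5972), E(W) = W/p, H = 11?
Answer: 3003/101524 ≈ 0.029579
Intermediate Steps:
w(N) = 14 (w(N) = 2*7 = 14)
E(W) = W/8
M = -1/5972 ≈ -0.00016745
L = 1/34 (L = 1/(14 - 5*(-4)) = 1/(14 + 20) = 1/34 ≈ 0.029412)
l(Q) = 1/34
l(E(H)) - M = 1/34 - 1*(-1/5972) = 1/34 + 1/5972 = 3003/101524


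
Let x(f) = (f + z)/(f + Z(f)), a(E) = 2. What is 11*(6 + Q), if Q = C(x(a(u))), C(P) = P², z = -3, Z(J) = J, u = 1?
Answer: 1067/16 ≈ 66.688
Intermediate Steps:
x(f) = (-3 + f)/(2*f) (x(f) = (f - 3)/(f + f) = (-3 + f)/((2*f)) = (-3 + f)*(1/(2*f)) = (-3 + f)/(2*f))
Q = 1/16 (Q = ((½)*(-3 + 2)/2)² = ((½)*(½)*(-1))² = (-¼)² = 1/16 ≈ 0.062500)
11*(6 + Q) = 11*(6 + 1/16) = 11*(97/16) = 1067/16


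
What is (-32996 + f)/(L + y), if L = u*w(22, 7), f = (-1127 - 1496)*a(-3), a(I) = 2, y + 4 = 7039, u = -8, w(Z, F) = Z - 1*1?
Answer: -38242/6867 ≈ -5.5690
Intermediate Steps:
w(Z, F) = -1 + Z (w(Z, F) = Z - 1 = -1 + Z)
y = 7035 (y = -4 + 7039 = 7035)
f = -5246 (f = (-1127 - 1496)*2 = -2623*2 = -5246)
L = -168 (L = -8*(-1 + 22) = -8*21 = -168)
(-32996 + f)/(L + y) = (-32996 - 5246)/(-168 + 7035) = -38242/6867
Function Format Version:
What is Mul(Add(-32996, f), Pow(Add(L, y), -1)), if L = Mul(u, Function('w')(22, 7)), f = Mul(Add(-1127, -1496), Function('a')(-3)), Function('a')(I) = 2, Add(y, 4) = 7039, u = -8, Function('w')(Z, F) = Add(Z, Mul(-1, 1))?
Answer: Rational(-38242, 6867) ≈ -5.5690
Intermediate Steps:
Function('w')(Z, F) = Add(-1, Z) (Function('w')(Z, F) = Add(Z, -1) = Add(-1, Z))
y = 7035 (y = Add(-4, 7039) = 7035)
f = -5246 (f = Mul(Add(-1127, -1496), 2) = Mul(-2623, 2) = -5246)
L = -168 (L = Mul(-8, Add(-1, 22)) = Mul(-8, 21) = -168)
Mul(Add(-32996, f), Pow(Add(L, y), -1)) = Mul(Add(-32996, -5246), Pow(Add(-168, 7035), -1)) = Mul(-38242, Pow(6867, -1)) = Mul(-38242, Rational(1, 6867)) = Rational(-38242, 6867)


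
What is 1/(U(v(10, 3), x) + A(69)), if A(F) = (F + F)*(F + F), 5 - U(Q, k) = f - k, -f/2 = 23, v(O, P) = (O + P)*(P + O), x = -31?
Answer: 1/19064 ≈ 5.2455e-5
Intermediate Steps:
v(O, P) = (O + P)² (v(O, P) = (O + P)*(O + P) = (O + P)²)
f = -46 (f = -2*23 = -46)
U(Q, k) = 51 + k (U(Q, k) = 5 - (-46 - k) = 5 + (46 + k) = 51 + k)
A(F) = 4*F² (A(F) = (2*F)*(2*F) = 4*F²)
1/(U(v(10, 3), x) + A(69)) = 1/((51 - 31) + 4*69²) = 1/(20 + 4*4761) = 1/(20 + 19044) = 1/19064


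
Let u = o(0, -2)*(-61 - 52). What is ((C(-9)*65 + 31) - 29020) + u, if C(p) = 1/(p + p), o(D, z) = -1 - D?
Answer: -519833/18 ≈ -28880.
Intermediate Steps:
C(p) = 1/(2*p)
u = 113 (u = (-1 - 1*0)*(-61 - 52) = (-1 + 0)*(-113) = -1*(-113) = 113)
((C(-9)*65 + 31) - 29020) + u = ((((½)/(-9))*65 + 31) - 29020) + 113 = ((((½)*(-⅑))*65 + 31) - 29020) + 113 = ((-1/18*65 + 31) - 29020) + 113 = ((-65/18 + 31) - 29020) + 113 = (493/18 - 29020) + 113 = -521867/18 + 113 = -519833/18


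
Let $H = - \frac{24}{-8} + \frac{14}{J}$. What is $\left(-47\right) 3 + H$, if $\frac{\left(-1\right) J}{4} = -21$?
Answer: $- \frac{827}{6} \approx -137.83$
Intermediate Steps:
$J = 84$ ($J = \left(-4\right) \left(-21\right) = 84$)
$H = \frac{19}{6}$ ($H = - \frac{24}{-8} + \frac{14}{84} = \left(-24\right) \left(- \frac{1}{8}\right) + 14 \cdot \frac{1}{84} = 3 + \frac{1}{6} = \frac{19}{6} \approx 3.1667$)
$\left(-47\right) 3 + H = \left(-47\right) 3 + \frac{19}{6} = -141 + \frac{19}{6} = - \frac{827}{6}$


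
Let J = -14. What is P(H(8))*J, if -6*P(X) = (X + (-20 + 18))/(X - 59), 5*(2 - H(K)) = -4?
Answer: -28/843 ≈ -0.033215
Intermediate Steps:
H(K) = 14/5 (H(K) = 2 - 1/5*(-4) = 2 + 4/5 = 14/5)
P(X) = -(-2 + X)/(6*(-59 + X)) (P(X) = -(X + (-20 + 18))/(6*(X - 59)) = -(X - 2)/(6*(-59 + X)) = -(-2 + X)/(6*(-59 + X)))
P(H(8))*J = ((2 - 1*14/5)/(6*(-59 + 14/5)))*(-14) = ((2 - 14/5)/(6*(-281/5)))*(-14) = ((1/6)*(-5/281)*(-4/5))*(-14) = (2/843)*(-14) = -28/843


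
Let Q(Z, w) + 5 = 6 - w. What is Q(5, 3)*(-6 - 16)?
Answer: 44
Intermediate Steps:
Q(Z, w) = 1 - w (Q(Z, w) = -5 + (6 - w) = 1 - w)
Q(5, 3)*(-6 - 16) = (1 - 1*3)*(-6 - 16) = (1 - 3)*(-22) = -2*(-22) = 44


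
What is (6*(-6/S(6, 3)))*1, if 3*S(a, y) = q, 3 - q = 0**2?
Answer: -36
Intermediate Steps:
q = 3 (q = 3 - 1*0**2 = 3 - 1*0 = 3 + 0 = 3)
S(a, y) = 1 (S(a, y) = (1/3)*3 = 1)
(6*(-6/S(6, 3)))*1 = (6*(-6/1))*1 = (6*(-6*1))*1 = (6*(-6))*1 = -36*1 = -36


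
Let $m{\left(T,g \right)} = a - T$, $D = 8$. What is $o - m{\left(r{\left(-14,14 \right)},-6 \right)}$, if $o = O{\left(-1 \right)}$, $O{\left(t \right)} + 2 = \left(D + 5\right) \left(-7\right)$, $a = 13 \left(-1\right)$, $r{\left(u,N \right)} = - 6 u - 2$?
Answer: $2$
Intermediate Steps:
$r{\left(u,N \right)} = -2 - 6 u$
$a = -13$
$m{\left(T,g \right)} = -13 - T$
$O{\left(t \right)} = -93$ ($O{\left(t \right)} = -2 + \left(8 + 5\right) \left(-7\right) = -2 + 13 \left(-7\right) = -2 - 91 = -93$)
$o = -93$
$o - m{\left(r{\left(-14,14 \right)},-6 \right)} = -93 - \left(-13 - \left(-2 - -84\right)\right) = -93 - \left(-13 - \left(-2 + 84\right)\right) = -93 - \left(-13 - 82\right) = -93 - -95 = -93 + 95 = 2$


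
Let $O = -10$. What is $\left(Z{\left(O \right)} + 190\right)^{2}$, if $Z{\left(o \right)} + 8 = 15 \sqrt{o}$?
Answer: $30874 + 5460 i \sqrt{10} \approx 30874.0 + 17266.0 i$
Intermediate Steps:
$Z{\left(o \right)} = -8 + 15 \sqrt{o}$
$\left(Z{\left(O \right)} + 190\right)^{2} = \left(\left(-8 + 15 \sqrt{-10}\right) + 190\right)^{2} = \left(\left(-8 + 15 i \sqrt{10}\right) + 190\right)^{2} = \left(182 + 15 i \sqrt{10}\right)^{2}$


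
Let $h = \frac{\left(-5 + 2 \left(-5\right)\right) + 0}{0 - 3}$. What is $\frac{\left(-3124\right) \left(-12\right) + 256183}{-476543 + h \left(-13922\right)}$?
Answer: $- \frac{293671}{546153} \approx -0.53771$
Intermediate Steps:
$h = 5$ ($h = \frac{\left(-5 - 10\right) + 0}{-3} = \left(-15 + 0\right) \left(- \frac{1}{3}\right) = \left(-15\right) \left(- \frac{1}{3}\right) = 5$)
$\frac{\left(-3124\right) \left(-12\right) + 256183}{-476543 + h \left(-13922\right)} = \frac{\left(-3124\right) \left(-12\right) + 256183}{-476543 + 5 \left(-13922\right)} = \frac{37488 + 256183}{-476543 - 69610} = \frac{293671}{-546153} = 293671 \left(- \frac{1}{546153}\right) = - \frac{293671}{546153}$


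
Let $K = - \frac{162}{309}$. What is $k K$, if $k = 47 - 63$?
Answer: $\frac{864}{103} \approx 8.3884$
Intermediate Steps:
$K = - \frac{54}{103}$ ($K = \left(-162\right) \frac{1}{309} = - \frac{54}{103} \approx -0.52427$)
$k = -16$
$k K = \left(-16\right) \left(- \frac{54}{103}\right) = \frac{864}{103}$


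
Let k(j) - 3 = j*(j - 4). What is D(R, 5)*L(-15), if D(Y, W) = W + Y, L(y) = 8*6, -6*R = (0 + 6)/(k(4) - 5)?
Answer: 264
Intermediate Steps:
k(j) = 3 + j*(-4 + j) (k(j) = 3 + j*(j - 4) = 3 + j*(-4 + j))
R = 1/2 (R = -(0 + 6)/(6*((3 + 4**2 - 4*4) - 5)) = -1/((3 + 16 - 16) - 5) = -1/(3 - 5) = -1/(-2) = -(-1)/2 = -1/6*(-3) = 1/2 ≈ 0.50000)
L(y) = 48
D(R, 5)*L(-15) = (5 + 1/2)*48 = (11/2)*48 = 264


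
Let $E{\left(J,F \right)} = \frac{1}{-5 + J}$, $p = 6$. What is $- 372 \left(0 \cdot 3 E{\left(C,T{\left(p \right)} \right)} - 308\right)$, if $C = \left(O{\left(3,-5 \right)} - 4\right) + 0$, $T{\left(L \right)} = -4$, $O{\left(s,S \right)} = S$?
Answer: $114576$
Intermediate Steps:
$C = -9$ ($C = \left(-5 - 4\right) + 0 = -9 + 0 = -9$)
$- 372 \left(0 \cdot 3 E{\left(C,T{\left(p \right)} \right)} - 308\right) = - 372 \left(\frac{0 \cdot 3}{-5 - 9} - 308\right) = - 372 \left(\frac{0}{-14} - 308\right) = - 372 \left(0 \left(- \frac{1}{14}\right) - 308\right) = - 372 \left(0 - 308\right) = \left(-372\right) \left(-308\right) = 114576$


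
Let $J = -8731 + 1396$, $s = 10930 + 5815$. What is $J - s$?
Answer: $-24080$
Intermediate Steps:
$s = 16745$
$J = -7335$
$J - s = -7335 - 16745 = -24080$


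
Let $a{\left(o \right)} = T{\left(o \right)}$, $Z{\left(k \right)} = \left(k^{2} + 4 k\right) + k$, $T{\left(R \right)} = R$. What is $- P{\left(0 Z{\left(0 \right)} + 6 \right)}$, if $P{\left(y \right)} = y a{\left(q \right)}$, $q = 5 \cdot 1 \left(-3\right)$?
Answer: $90$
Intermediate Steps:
$q = -15$ ($q = 5 \left(-3\right) = -15$)
$Z{\left(k \right)} = k^{2} + 5 k$
$a{\left(o \right)} = o$
$P{\left(y \right)} = - 15 y$ ($P{\left(y \right)} = y \left(-15\right) = - 15 y$)
$- P{\left(0 Z{\left(0 \right)} + 6 \right)} = - \left(-15\right) \left(0 \cdot 0 \left(5 + 0\right) + 6\right) = - \left(-15\right) \left(0 \cdot 0 \cdot 5 + 6\right) = - \left(-15\right) \left(0 \cdot 0 + 6\right) = - \left(-15\right) \left(0 + 6\right) = - \left(-15\right) 6 = \left(-1\right) \left(-90\right) = 90$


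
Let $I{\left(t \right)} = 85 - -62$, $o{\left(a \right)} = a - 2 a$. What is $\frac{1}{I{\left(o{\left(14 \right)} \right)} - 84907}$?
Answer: $- \frac{1}{84760} \approx -1.1798 \cdot 10^{-5}$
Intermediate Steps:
$o{\left(a \right)} = - a$
$I{\left(t \right)} = 147$ ($I{\left(t \right)} = 85 + 62 = 147$)
$\frac{1}{I{\left(o{\left(14 \right)} \right)} - 84907} = \frac{1}{147 - 84907} = \frac{1}{-84760} = - \frac{1}{84760}$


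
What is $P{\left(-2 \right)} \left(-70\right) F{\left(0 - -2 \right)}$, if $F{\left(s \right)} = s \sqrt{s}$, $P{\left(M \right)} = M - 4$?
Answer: $840 \sqrt{2} \approx 1187.9$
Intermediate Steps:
$P{\left(M \right)} = -4 + M$ ($P{\left(M \right)} = M - 4 = -4 + M$)
$F{\left(s \right)} = s^{\frac{3}{2}}$
$P{\left(-2 \right)} \left(-70\right) F{\left(0 - -2 \right)} = \left(-4 - 2\right) \left(-70\right) \left(0 - -2\right)^{\frac{3}{2}} = \left(-6\right) \left(-70\right) \left(0 + 2\right)^{\frac{3}{2}} = 420 \cdot 2^{\frac{3}{2}} = 420 \cdot 2 \sqrt{2} = 840 \sqrt{2}$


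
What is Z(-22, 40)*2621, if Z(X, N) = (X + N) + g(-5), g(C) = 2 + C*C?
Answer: 117945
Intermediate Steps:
g(C) = 2 + C²
Z(X, N) = 27 + N + X (Z(X, N) = (X + N) + (2 + (-5)²) = (N + X) + (2 + 25) = (N + X) + 27 = 27 + N + X)
Z(-22, 40)*2621 = (27 + 40 - 22)*2621 = 45*2621 = 117945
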